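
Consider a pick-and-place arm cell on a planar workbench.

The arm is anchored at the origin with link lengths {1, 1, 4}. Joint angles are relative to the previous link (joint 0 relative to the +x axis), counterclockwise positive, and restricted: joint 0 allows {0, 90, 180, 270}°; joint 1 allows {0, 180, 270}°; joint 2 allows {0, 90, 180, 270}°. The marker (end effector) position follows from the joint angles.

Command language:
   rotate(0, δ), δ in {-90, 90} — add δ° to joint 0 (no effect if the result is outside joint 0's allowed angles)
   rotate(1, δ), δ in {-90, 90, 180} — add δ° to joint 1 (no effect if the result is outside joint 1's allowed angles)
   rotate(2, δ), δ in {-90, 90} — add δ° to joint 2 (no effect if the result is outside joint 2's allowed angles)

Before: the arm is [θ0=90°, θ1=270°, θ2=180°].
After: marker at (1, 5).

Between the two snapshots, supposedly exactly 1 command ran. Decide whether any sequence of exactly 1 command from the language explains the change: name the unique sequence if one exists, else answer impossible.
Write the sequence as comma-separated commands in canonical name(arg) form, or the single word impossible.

initial: [θ0=90°, θ1=270°, θ2=180°]
[1] after rotate(2, -90): [θ0=90°, θ1=270°, θ2=90°]
no other 1-command option fits: unique.

rotate(2, -90)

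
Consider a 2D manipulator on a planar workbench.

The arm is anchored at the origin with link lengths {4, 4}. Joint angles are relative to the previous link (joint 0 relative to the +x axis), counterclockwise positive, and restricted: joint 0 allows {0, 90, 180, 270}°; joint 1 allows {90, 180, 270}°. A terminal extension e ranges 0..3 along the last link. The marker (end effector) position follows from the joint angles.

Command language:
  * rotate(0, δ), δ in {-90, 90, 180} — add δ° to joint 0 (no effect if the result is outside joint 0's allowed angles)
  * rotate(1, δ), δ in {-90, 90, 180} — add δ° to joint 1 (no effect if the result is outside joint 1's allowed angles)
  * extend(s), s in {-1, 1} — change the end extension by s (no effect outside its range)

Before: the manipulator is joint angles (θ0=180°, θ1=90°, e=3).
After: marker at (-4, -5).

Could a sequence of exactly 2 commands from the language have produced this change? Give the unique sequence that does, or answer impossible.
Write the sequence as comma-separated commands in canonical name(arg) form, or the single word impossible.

extend(-1), extend(-1)

t0: joint angles (θ0=180°, θ1=90°, e=3)
t=1 extend(-1) ⇒ joint angles (θ0=180°, θ1=90°, e=2)
t=2 extend(-1) ⇒ joint angles (θ0=180°, θ1=90°, e=1)
all 64 alternatives checked — unique.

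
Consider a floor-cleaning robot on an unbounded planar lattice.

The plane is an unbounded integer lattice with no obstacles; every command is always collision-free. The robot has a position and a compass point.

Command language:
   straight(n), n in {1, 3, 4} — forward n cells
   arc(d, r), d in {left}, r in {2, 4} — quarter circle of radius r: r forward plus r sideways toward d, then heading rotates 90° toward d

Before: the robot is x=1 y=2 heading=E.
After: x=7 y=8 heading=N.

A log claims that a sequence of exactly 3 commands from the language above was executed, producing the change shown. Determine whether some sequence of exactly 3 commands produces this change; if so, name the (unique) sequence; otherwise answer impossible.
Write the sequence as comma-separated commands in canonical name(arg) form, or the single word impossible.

straight(4), arc(left, 2), straight(4)

key: position moved to (7,8) AND the heading swung to N — translation plus rotation needed
from: x=1 y=2 heading=E
1. straight(4) → x=5 y=2 heading=E
2. arc(left, 2) → x=7 y=4 heading=N
3. straight(4) → x=7 y=8 heading=N
uniquely the one of 125 3-step routes that fits.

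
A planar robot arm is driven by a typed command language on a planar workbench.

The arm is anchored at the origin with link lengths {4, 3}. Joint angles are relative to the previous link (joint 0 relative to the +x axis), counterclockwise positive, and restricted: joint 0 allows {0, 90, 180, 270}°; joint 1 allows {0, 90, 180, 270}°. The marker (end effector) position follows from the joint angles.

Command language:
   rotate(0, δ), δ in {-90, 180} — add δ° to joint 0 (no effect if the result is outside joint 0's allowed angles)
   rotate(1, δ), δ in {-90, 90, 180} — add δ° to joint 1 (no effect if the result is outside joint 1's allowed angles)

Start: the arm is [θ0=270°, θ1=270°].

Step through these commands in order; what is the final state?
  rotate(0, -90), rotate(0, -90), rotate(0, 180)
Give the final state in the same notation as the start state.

begin: [θ0=270°, θ1=270°]
t=1 rotate(0, -90) ⇒ [θ0=180°, θ1=270°]
t=2 rotate(0, -90) ⇒ [θ0=90°, θ1=270°]
t=3 rotate(0, 180) ⇒ [θ0=270°, θ1=270°]

[θ0=270°, θ1=270°]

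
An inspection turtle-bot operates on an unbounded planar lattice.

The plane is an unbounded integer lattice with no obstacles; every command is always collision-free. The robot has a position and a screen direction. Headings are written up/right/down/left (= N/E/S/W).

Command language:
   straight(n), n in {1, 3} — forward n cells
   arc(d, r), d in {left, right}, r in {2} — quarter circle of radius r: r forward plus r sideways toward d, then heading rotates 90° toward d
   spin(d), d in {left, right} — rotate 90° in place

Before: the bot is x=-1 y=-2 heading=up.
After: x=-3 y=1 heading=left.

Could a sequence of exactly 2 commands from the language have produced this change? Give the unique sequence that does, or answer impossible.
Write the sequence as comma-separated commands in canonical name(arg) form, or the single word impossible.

key: order matters: swapping straight(1) and arc(left, 2) lands elsewhere
initial: x=-1 y=-2 heading=up
1. straight(1) → x=-1 y=-1 heading=up
2. arc(left, 2) → x=-3 y=1 heading=left
uniquely the one of 36 2-step routes that fits.

straight(1), arc(left, 2)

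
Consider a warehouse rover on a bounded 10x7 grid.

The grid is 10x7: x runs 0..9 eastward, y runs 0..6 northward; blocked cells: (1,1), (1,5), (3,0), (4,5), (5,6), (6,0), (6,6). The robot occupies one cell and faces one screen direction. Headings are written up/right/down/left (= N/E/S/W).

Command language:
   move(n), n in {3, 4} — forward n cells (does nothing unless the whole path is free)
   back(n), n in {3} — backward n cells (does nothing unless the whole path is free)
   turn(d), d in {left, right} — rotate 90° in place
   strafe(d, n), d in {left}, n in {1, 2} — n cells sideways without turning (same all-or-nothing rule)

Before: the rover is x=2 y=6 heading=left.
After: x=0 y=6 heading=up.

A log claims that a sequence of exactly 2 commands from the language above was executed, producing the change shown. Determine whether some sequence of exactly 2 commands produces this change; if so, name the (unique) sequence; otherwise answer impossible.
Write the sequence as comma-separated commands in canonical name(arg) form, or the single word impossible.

key: order matters: swapping turn(right) and strafe(left, 2) lands elsewhere
begin: x=2 y=6 heading=left
[1] after turn(right): x=2 y=6 heading=up
[2] after strafe(left, 2): x=0 y=6 heading=up
no other 2-command option fits: unique.

turn(right), strafe(left, 2)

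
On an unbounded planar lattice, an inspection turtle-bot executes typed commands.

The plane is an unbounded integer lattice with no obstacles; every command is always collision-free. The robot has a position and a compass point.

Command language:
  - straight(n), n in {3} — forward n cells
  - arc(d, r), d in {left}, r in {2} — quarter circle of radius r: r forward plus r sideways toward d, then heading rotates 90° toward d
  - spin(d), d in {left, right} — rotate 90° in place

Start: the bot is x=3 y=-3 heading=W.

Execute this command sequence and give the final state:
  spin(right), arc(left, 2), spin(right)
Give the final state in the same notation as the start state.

start: x=3 y=-3 heading=W
t=1 spin(right) ⇒ x=3 y=-3 heading=N
t=2 arc(left, 2) ⇒ x=1 y=-1 heading=W
t=3 spin(right) ⇒ x=1 y=-1 heading=N

x=1 y=-1 heading=N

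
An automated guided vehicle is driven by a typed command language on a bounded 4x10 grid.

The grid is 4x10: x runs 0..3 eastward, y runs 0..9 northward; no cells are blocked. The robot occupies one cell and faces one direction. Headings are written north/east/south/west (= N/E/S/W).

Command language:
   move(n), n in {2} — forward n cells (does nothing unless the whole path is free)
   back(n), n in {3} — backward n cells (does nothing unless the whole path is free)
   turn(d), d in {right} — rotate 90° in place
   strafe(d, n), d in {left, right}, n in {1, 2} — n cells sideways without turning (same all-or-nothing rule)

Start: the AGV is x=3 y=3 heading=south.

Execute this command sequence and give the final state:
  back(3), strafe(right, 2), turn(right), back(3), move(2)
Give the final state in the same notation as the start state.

from: x=3 y=3 heading=south
step 1 (back(3)): x=3 y=6 heading=south
step 2 (strafe(right, 2)): x=1 y=6 heading=south
step 3 (turn(right)): x=1 y=6 heading=west
step 4 (back(3)): x=1 y=6 heading=west
step 5 (move(2)): x=1 y=6 heading=west

x=1 y=6 heading=west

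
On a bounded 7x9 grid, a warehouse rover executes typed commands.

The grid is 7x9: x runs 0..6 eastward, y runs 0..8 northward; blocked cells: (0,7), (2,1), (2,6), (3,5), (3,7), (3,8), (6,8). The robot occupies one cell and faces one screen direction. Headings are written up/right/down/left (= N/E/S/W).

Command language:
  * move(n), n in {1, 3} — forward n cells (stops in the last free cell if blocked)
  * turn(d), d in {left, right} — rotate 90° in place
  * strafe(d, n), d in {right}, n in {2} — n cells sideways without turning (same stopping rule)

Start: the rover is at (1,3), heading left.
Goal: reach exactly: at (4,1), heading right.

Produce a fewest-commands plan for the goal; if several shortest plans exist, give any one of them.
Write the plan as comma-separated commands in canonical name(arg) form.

start: at (1,3), heading left
[1] after turn(left): at (1,3), heading down
[2] after turn(left): at (1,3), heading right
[3] after move(3): at (4,3), heading right
[4] after strafe(right, 2): at (4,1), heading right
no 3-step plan works, so 4 is optimal.

turn(left), turn(left), move(3), strafe(right, 2)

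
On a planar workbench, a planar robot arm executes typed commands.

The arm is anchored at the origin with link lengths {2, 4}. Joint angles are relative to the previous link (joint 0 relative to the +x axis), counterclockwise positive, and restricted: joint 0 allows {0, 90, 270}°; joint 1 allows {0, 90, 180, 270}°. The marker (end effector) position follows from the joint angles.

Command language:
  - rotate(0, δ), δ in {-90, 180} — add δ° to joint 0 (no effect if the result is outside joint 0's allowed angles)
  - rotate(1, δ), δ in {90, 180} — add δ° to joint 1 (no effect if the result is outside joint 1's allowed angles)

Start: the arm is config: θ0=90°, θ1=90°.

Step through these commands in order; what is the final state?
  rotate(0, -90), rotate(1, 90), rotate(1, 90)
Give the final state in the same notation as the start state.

config: θ0=0°, θ1=270°

initial: config: θ0=90°, θ1=90°
step 1 (rotate(0, -90)): config: θ0=0°, θ1=90°
step 2 (rotate(1, 90)): config: θ0=0°, θ1=180°
step 3 (rotate(1, 90)): config: θ0=0°, θ1=270°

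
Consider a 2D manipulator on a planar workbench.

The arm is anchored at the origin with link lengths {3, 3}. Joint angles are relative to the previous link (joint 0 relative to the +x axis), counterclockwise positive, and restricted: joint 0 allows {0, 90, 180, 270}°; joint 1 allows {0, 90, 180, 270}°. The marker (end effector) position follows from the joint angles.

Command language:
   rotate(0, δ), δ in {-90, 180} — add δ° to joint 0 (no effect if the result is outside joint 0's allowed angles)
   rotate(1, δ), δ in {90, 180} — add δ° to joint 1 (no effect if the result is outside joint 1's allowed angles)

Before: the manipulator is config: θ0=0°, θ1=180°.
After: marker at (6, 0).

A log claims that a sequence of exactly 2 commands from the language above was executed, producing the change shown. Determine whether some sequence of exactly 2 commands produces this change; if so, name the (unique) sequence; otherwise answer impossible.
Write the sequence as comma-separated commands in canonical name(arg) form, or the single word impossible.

rotate(1, 90), rotate(1, 90)

from: config: θ0=0°, θ1=180°
[1] after rotate(1, 90): config: θ0=0°, θ1=270°
[2] after rotate(1, 90): config: θ0=0°, θ1=0°
no other 2-command option fits: unique.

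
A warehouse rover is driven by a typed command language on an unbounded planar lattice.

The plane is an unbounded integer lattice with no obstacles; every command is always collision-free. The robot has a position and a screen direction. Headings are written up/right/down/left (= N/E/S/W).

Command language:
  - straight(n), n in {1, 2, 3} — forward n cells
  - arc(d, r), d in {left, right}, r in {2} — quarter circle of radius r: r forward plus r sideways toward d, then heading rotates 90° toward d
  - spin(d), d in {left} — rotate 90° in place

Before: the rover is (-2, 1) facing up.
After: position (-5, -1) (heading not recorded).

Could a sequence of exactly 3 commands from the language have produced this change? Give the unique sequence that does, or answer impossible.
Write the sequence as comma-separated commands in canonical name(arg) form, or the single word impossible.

spin(left), straight(1), arc(left, 2)

key: running arc(left, 2) before spin(left) would end elsewhere — order is forced
initial: (-2, 1) facing up
[1] after spin(left): (-2, 1) facing left
[2] after straight(1): (-3, 1) facing left
[3] after arc(left, 2): (-5, -1) facing down
no rival 3-sequence matches.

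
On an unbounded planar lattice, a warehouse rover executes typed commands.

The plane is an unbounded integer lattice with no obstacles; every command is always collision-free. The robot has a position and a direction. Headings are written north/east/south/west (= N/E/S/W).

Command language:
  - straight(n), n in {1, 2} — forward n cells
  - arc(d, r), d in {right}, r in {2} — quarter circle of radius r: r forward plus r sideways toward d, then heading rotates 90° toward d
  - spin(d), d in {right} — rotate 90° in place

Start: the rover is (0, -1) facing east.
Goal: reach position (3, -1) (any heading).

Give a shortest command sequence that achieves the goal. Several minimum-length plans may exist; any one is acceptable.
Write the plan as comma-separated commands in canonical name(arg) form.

straight(1), straight(2)

from: (0, -1) facing east
step 1 (straight(1)): (1, -1) facing east
step 2 (straight(2)): (3, -1) facing east
no 1-step plan works, so 2 is optimal.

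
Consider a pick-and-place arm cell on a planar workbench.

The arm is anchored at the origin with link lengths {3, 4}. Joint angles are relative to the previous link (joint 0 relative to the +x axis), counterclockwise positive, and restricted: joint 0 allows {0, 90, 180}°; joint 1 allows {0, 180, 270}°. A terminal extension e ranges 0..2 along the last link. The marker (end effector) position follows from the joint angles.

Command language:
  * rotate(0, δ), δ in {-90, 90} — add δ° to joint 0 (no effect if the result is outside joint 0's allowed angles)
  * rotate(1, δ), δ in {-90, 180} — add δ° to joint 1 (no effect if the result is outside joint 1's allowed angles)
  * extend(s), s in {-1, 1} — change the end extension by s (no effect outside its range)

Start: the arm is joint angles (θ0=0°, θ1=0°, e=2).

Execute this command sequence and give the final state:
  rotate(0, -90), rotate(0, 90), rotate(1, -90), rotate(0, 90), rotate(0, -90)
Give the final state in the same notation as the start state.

from: joint angles (θ0=0°, θ1=0°, e=2)
1. rotate(0, -90) → joint angles (θ0=0°, θ1=0°, e=2)
2. rotate(0, 90) → joint angles (θ0=90°, θ1=0°, e=2)
3. rotate(1, -90) → joint angles (θ0=90°, θ1=270°, e=2)
4. rotate(0, 90) → joint angles (θ0=180°, θ1=270°, e=2)
5. rotate(0, -90) → joint angles (θ0=90°, θ1=270°, e=2)

joint angles (θ0=90°, θ1=270°, e=2)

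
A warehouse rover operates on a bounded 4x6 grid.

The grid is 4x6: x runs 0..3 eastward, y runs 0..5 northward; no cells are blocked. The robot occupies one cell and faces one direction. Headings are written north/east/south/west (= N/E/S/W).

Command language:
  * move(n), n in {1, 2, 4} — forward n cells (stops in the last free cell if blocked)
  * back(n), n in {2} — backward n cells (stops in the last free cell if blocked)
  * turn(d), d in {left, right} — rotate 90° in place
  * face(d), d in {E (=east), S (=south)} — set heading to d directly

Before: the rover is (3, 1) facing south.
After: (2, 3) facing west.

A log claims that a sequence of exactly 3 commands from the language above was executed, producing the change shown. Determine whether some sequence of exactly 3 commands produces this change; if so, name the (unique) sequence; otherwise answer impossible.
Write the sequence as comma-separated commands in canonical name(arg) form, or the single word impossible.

key: position moved to (2,3) AND the heading swung to W — translation plus rotation needed
begin: (3, 1) facing south
step 1 (back(2)): (3, 3) facing south
step 2 (turn(right)): (3, 3) facing west
step 3 (move(1)): (2, 3) facing west
all 512 alternatives checked — unique.

back(2), turn(right), move(1)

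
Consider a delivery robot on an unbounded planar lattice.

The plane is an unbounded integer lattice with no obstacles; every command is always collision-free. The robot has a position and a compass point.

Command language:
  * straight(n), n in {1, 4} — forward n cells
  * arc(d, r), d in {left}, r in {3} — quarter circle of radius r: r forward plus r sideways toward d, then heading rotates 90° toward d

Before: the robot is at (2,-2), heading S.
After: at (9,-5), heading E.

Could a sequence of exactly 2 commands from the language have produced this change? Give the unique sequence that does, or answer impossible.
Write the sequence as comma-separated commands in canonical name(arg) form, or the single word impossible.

arc(left, 3), straight(4)

key: position moved to (9,-5) AND the heading swung to E — translation plus rotation needed
start: at (2,-2), heading S
1. arc(left, 3) → at (5,-5), heading E
2. straight(4) → at (9,-5), heading E
all 9 alternatives checked — unique.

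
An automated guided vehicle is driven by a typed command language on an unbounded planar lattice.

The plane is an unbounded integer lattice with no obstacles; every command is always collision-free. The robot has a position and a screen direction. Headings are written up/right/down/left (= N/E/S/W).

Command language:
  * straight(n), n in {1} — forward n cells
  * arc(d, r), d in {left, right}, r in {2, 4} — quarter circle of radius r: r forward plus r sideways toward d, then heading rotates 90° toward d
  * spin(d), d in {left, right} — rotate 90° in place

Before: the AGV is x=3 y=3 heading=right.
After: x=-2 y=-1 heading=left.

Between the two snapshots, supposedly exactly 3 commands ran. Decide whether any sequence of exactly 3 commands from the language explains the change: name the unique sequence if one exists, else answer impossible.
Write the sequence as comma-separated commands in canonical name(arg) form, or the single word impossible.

spin(right), arc(right, 4), straight(1)

key: running straight(1) before spin(right) would end elsewhere — order is forced
begin: x=3 y=3 heading=right
step 1 (spin(right)): x=3 y=3 heading=down
step 2 (arc(right, 4)): x=-1 y=-1 heading=left
step 3 (straight(1)): x=-2 y=-1 heading=left
no rival 3-sequence matches.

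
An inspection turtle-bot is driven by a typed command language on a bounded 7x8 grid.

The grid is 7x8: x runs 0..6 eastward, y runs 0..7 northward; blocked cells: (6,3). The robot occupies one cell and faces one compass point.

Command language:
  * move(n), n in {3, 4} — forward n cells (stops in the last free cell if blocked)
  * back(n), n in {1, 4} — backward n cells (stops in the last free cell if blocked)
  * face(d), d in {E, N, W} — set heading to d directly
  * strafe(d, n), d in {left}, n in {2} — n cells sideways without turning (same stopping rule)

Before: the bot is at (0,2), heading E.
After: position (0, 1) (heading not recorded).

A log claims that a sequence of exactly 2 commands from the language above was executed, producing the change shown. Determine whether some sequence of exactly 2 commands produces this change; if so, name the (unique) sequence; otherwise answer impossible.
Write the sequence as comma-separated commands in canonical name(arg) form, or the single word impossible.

face(N), back(1)

key: order matters: swapping face(N) and back(1) lands elsewhere
start: at (0,2), heading E
[1] after face(N): at (0,2), heading N
[2] after back(1): at (0,1), heading N
uniquely the one of 64 2-step routes that fits.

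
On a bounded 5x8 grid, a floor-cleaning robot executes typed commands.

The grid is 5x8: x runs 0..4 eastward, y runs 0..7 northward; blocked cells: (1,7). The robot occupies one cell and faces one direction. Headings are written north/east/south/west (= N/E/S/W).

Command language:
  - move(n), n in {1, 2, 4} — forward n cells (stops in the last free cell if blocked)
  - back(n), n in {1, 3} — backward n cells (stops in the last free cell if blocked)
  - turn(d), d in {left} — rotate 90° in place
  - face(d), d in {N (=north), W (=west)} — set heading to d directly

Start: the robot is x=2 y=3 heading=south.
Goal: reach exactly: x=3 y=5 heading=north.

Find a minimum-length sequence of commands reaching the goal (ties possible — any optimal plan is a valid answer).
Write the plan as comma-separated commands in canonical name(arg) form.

begin: x=2 y=3 heading=south
step 1 (face(W)): x=2 y=3 heading=west
step 2 (back(1)): x=3 y=3 heading=west
step 3 (face(N)): x=3 y=3 heading=north
step 4 (move(2)): x=3 y=5 heading=north
minimal: 4 command(s), checked below 4.

face(W), back(1), face(N), move(2)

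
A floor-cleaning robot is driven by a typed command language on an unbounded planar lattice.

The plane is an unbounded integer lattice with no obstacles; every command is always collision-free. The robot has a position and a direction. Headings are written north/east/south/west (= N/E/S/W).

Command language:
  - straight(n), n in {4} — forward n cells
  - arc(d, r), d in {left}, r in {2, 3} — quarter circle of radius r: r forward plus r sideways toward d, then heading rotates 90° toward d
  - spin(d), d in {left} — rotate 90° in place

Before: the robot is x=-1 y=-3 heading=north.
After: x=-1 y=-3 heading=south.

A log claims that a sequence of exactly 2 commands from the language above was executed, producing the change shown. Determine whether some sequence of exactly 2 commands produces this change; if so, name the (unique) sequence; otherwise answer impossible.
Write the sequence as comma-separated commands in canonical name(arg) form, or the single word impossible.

spin(left), spin(left)

key: (-1,-3) unmoved — no command in the sequence translates
initial: x=-1 y=-3 heading=north
t=1 spin(left) ⇒ x=-1 y=-3 heading=west
t=2 spin(left) ⇒ x=-1 y=-3 heading=south
all 16 alternatives checked — unique.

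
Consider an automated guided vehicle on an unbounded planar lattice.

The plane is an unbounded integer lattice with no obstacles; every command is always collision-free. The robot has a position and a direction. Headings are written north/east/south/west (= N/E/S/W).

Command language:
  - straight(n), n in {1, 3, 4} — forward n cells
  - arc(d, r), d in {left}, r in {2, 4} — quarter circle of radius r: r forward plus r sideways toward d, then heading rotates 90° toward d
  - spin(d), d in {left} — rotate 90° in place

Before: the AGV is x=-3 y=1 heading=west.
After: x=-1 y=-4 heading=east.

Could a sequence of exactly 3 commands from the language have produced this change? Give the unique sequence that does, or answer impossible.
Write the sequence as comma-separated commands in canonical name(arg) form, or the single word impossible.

spin(left), straight(3), arc(left, 2)

key: cell and facing (now E) both changed — the 3 commands mix motion and turning
start: x=-3 y=1 heading=west
step 1 (spin(left)): x=-3 y=1 heading=south
step 2 (straight(3)): x=-3 y=-2 heading=south
step 3 (arc(left, 2)): x=-1 y=-4 heading=east
all 216 alternatives checked — unique.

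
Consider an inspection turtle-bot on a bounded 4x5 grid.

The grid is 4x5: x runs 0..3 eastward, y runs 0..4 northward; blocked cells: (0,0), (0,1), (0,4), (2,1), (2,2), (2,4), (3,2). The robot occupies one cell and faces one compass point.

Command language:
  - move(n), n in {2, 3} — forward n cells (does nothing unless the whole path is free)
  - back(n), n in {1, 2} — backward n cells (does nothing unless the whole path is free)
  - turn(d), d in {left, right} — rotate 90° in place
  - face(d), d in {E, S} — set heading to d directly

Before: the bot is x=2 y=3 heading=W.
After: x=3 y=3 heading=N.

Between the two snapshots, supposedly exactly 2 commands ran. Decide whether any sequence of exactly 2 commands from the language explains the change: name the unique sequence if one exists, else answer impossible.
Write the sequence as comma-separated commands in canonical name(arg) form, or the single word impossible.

key: order matters: swapping back(1) and turn(right) lands elsewhere
from: x=2 y=3 heading=W
[1] after back(1): x=3 y=3 heading=W
[2] after turn(right): x=3 y=3 heading=N
all 64 alternatives checked — unique.

back(1), turn(right)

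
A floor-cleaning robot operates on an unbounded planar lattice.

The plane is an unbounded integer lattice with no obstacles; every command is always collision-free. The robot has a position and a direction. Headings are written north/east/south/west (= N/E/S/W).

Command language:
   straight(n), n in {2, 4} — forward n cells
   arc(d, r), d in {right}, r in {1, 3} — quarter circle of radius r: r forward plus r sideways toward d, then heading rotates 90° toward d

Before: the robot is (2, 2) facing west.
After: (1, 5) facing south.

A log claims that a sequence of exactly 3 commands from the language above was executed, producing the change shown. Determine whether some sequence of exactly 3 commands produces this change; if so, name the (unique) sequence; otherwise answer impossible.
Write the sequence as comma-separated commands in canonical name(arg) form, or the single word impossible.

arc(right, 3), arc(right, 1), arc(right, 1)

key: position moved to (1,5) AND the heading swung to S — translation plus rotation needed
t0: (2, 2) facing west
[1] after arc(right, 3): (-1, 5) facing north
[2] after arc(right, 1): (0, 6) facing east
[3] after arc(right, 1): (1, 5) facing south
no rival 3-sequence matches.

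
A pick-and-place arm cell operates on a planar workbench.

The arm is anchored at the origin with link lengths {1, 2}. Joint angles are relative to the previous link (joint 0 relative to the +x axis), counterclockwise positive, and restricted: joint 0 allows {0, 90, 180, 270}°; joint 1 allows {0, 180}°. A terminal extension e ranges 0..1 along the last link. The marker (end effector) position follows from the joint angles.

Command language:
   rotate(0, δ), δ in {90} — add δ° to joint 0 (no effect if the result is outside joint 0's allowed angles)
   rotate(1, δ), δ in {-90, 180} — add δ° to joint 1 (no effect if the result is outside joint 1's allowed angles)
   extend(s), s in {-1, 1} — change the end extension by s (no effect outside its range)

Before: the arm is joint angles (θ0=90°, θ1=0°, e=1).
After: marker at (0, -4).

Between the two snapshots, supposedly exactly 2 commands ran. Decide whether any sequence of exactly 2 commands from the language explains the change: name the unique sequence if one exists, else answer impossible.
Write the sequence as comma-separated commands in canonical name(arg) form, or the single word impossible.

rotate(0, 90), rotate(0, 90)

t0: joint angles (θ0=90°, θ1=0°, e=1)
1. rotate(0, 90) → joint angles (θ0=180°, θ1=0°, e=1)
2. rotate(0, 90) → joint angles (θ0=270°, θ1=0°, e=1)
all 25 alternatives checked — unique.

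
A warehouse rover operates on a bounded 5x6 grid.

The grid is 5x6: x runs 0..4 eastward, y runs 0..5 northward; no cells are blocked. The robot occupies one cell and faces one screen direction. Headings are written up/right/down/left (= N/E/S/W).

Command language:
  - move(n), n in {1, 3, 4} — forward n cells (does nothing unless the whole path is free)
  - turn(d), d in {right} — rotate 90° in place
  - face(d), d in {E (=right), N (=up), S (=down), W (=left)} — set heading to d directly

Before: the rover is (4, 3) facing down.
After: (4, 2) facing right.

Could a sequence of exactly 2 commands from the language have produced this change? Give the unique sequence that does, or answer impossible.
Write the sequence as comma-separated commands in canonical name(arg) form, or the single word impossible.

move(1), face(E)

key: cell and facing (now E) both changed — the 2 commands mix motion and turning
start: (4, 3) facing down
t=1 move(1) ⇒ (4, 2) facing down
t=2 face(E) ⇒ (4, 2) facing right
all 64 alternatives checked — unique.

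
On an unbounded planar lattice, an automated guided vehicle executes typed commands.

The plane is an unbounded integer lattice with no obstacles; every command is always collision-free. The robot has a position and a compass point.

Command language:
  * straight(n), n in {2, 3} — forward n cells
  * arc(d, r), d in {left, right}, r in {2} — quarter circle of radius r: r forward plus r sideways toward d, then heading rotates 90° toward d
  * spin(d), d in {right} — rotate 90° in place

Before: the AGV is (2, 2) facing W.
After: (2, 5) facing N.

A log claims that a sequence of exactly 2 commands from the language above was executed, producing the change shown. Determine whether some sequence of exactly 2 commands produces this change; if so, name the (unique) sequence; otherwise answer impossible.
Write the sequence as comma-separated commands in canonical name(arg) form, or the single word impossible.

spin(right), straight(3)

key: order matters: swapping spin(right) and straight(3) lands elsewhere
from: (2, 2) facing W
t=1 spin(right) ⇒ (2, 2) facing N
t=2 straight(3) ⇒ (2, 5) facing N
no rival 2-sequence matches.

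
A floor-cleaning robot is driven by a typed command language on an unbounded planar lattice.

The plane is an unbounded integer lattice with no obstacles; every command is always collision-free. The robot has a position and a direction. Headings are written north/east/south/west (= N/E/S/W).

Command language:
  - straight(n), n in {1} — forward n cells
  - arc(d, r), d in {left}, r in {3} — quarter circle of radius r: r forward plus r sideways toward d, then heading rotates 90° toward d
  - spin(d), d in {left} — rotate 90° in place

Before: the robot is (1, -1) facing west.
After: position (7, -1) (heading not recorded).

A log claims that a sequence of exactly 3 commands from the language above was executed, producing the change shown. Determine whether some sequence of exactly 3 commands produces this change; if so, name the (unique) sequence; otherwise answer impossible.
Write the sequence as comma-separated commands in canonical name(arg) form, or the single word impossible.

key: order matters: swapping spin(left) and arc(left, 3) lands elsewhere
start: (1, -1) facing west
1. spin(left) → (1, -1) facing south
2. arc(left, 3) → (4, -4) facing east
3. arc(left, 3) → (7, -1) facing north
no other 3-command option fits: unique.

spin(left), arc(left, 3), arc(left, 3)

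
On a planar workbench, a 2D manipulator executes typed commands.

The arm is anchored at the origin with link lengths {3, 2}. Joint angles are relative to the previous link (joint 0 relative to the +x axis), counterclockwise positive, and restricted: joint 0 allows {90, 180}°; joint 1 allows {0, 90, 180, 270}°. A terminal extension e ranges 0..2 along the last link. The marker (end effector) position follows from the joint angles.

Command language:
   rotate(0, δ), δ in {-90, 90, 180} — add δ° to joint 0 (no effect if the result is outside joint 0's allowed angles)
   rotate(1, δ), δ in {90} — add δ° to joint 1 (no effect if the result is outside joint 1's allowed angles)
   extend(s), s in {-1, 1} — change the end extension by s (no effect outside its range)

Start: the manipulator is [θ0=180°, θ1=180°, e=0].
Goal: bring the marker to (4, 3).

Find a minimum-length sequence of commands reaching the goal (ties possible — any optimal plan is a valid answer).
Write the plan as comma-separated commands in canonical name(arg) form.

rotate(1, 90), rotate(0, -90), extend(1), extend(1)

t0: [θ0=180°, θ1=180°, e=0]
t=1 rotate(1, 90) ⇒ [θ0=180°, θ1=270°, e=0]
t=2 rotate(0, -90) ⇒ [θ0=90°, θ1=270°, e=0]
t=3 extend(1) ⇒ [θ0=90°, θ1=270°, e=1]
t=4 extend(1) ⇒ [θ0=90°, θ1=270°, e=2]
shorter routes all fall short; 4 is best.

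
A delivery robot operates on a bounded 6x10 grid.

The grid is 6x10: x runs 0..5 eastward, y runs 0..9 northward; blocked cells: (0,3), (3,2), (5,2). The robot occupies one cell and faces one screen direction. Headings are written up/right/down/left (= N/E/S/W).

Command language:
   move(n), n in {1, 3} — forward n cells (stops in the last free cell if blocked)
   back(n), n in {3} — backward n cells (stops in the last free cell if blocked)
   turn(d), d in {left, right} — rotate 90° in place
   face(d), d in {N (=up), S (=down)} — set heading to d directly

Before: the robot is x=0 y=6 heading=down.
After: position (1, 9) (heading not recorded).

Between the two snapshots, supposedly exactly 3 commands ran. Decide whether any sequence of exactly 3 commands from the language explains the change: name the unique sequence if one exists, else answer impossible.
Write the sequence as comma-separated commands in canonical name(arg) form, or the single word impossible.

key: running move(1) before back(3) would end elsewhere — order is forced
start: x=0 y=6 heading=down
[1] after back(3): x=0 y=9 heading=down
[2] after turn(left): x=0 y=9 heading=right
[3] after move(1): x=1 y=9 heading=right
no other 3-command option fits: unique.

back(3), turn(left), move(1)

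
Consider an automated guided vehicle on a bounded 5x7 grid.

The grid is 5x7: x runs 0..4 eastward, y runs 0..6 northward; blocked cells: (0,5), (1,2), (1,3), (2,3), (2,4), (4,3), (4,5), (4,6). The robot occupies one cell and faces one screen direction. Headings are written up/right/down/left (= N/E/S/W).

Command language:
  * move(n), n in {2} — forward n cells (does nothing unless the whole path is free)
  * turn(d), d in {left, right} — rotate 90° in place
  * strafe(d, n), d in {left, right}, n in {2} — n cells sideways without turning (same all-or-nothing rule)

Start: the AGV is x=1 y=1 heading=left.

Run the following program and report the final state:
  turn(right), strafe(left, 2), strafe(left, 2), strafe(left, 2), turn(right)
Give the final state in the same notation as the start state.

x=1 y=1 heading=right

begin: x=1 y=1 heading=left
[1] after turn(right): x=1 y=1 heading=up
[2] after strafe(left, 2): x=1 y=1 heading=up
[3] after strafe(left, 2): x=1 y=1 heading=up
[4] after strafe(left, 2): x=1 y=1 heading=up
[5] after turn(right): x=1 y=1 heading=right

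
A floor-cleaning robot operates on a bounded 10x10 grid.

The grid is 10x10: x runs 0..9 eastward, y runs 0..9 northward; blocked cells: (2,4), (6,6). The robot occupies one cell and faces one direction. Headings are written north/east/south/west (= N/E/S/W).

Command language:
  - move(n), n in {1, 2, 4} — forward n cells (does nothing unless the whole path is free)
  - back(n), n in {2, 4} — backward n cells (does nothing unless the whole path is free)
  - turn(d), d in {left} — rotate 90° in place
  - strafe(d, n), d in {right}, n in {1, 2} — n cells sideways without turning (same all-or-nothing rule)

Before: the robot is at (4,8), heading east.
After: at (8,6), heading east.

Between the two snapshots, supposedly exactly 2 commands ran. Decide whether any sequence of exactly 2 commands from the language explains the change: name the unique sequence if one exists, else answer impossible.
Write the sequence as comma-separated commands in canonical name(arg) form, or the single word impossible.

move(4), strafe(right, 2)

key: running strafe(right, 2) before move(4) would end elsewhere — order is forced
start: at (4,8), heading east
1. move(4) → at (8,8), heading east
2. strafe(right, 2) → at (8,6), heading east
all 64 alternatives checked — unique.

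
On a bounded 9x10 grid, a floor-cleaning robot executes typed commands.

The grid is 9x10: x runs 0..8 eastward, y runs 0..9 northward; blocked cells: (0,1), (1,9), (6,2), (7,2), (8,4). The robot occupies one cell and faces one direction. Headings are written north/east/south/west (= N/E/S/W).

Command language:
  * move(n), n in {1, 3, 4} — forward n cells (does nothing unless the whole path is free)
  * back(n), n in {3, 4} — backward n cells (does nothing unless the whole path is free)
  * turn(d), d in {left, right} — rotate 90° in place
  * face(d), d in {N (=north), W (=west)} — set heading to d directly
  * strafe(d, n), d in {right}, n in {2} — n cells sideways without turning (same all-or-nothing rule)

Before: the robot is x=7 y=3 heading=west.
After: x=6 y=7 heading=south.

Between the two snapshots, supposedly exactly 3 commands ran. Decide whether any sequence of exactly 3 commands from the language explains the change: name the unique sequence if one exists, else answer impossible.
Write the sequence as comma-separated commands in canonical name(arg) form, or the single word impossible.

move(1), turn(left), back(4)

key: cell and facing (now S) both changed — the 3 commands mix motion and turning
t0: x=7 y=3 heading=west
1. move(1) → x=6 y=3 heading=west
2. turn(left) → x=6 y=3 heading=south
3. back(4) → x=6 y=7 heading=south
no rival 3-sequence matches.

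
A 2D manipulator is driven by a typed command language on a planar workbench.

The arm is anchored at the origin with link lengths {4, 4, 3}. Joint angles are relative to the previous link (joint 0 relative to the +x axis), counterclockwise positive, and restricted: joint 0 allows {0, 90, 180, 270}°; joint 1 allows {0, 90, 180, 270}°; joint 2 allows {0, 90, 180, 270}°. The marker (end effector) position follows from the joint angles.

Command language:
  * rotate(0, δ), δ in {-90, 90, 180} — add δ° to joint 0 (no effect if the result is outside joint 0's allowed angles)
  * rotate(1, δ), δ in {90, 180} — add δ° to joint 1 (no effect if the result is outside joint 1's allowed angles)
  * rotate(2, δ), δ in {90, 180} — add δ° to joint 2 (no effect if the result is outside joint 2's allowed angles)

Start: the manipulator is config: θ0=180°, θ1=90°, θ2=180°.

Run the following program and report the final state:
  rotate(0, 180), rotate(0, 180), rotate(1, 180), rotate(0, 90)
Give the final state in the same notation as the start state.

from: config: θ0=180°, θ1=90°, θ2=180°
step 1 (rotate(0, 180)): config: θ0=0°, θ1=90°, θ2=180°
step 2 (rotate(0, 180)): config: θ0=180°, θ1=90°, θ2=180°
step 3 (rotate(1, 180)): config: θ0=180°, θ1=270°, θ2=180°
step 4 (rotate(0, 90)): config: θ0=270°, θ1=270°, θ2=180°

config: θ0=270°, θ1=270°, θ2=180°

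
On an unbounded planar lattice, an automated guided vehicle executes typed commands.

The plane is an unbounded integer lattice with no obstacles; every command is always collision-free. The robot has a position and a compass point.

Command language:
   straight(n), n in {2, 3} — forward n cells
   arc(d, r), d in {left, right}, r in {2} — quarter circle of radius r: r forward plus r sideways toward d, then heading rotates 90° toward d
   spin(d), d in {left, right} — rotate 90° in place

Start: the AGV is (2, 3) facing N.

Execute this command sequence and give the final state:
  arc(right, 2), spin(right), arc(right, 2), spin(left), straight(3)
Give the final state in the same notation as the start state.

begin: (2, 3) facing N
[1] after arc(right, 2): (4, 5) facing E
[2] after spin(right): (4, 5) facing S
[3] after arc(right, 2): (2, 3) facing W
[4] after spin(left): (2, 3) facing S
[5] after straight(3): (2, 0) facing S

(2, 0) facing S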